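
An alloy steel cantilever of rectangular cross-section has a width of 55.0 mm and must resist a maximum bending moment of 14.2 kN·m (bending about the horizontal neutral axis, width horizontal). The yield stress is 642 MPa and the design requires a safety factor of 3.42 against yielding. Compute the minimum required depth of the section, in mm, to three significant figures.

σ_allow = 642/3.42 = 187.7 MPa.
For a rectangular section σ = 6M/(bh²), so h² = 6M/(b σ_allow) = 6×1.4200×10^7/(55.0×187.7) = 8252 mm².
h = 90.84 mm.

h = 90.8 mm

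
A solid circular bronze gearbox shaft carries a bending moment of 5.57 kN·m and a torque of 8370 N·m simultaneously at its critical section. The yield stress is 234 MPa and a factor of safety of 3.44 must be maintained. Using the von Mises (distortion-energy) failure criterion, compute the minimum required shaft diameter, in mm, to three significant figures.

σ_allow = σ_y/n = 234/3.44 = 68.02 MPa.
For a solid shaft σ_b = 32M/(πd³) and τ = 16T/(πd³), so the von Mises stress is σ' = (16/πd³)·√(4M²+3T²).
√(4M²+3T²) = √(4×(5.570×10^6)² + 3×(8.370×10^6)²) = 1.828×10^7 N·mm.
d³ = 16×1.828×10^7/(π×68.02) = 1.369×10^6 mm³.
d = 111.0 mm.

d = 111 mm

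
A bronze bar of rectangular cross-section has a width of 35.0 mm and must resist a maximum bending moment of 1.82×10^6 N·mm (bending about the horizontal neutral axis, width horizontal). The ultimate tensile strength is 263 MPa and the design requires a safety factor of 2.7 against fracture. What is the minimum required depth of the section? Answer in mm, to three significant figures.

σ_allow = 263/2.7 = 97.41 MPa.
For a rectangular section σ = 6M/(bh²), so h² = 6M/(b σ_allow) = 6×1820000/(35.0×97.41) = 3203 mm².
h = 56.60 mm.

h = 56.6 mm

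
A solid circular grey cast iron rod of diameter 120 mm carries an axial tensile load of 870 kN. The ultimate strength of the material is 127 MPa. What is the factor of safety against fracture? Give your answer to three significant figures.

A = πd²/4 = 11310 mm².
σ = F/A = 870000/11310 = 76.92 MPa.
n = 127/76.92 = 1.651.

n = 1.65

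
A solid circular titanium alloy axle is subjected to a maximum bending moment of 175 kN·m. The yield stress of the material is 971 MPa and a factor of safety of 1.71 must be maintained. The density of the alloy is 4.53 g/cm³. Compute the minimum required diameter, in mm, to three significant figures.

σ_allow = 971/1.71 = 567.8 MPa.
For a solid circular section σ = 32M/(πd³), so d³ = 32M/(π σ_allow) = 32×1.7500×10^8/(π×567.8) = 3.139×10^6 mm³.
d = 146.4 mm.

d = 146 mm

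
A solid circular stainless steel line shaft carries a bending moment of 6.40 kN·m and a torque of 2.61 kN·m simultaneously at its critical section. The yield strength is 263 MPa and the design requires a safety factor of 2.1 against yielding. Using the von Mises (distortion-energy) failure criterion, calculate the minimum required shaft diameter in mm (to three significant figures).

d = 82.0 mm

σ_allow = σ_y/n = 263/2.1 = 125.2 MPa.
For a solid shaft σ_b = 32M/(πd³) and τ = 16T/(πd³), so the von Mises stress is σ' = (16/πd³)·√(4M²+3T²).
√(4M²+3T²) = √(4×(6.400×10^6)² + 3×(2.610×10^6)²) = 1.357×10^7 N·mm.
d³ = 16×1.357×10^7/(π×125.2) = 552000 mm³.
d = 82.03 mm.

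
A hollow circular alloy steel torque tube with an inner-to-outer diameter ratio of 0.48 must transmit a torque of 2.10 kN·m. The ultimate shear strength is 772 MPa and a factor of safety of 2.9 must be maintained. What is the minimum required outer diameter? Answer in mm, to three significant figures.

τ_allow = 772/2.9 = 266.2 MPa.
For a hollow shaft τ = 16T/[πd_o³(1−k⁴)] with k = 0.48, so 1−k⁴ = 0.9469.
d_o³ = 16T/[π τ_allow (1−k⁴)] = 16×2100000/(π×266.2×0.9469) = 42430 mm³.
d_o = 34.88 mm.

d_o = 34.9 mm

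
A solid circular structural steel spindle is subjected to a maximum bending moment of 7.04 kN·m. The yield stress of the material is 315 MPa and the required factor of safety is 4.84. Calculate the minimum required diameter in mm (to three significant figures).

σ_allow = 315/4.84 = 65.08 MPa.
For a solid circular section σ = 32M/(πd³), so d³ = 32M/(π σ_allow) = 32×7040000/(π×65.08) = 1.102×10^6 mm³.
d = 103.3 mm.

d = 103 mm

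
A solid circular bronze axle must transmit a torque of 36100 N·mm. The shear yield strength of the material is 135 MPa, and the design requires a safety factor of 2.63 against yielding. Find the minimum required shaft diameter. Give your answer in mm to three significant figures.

d = 15.3 mm

Allowable shear stress τ_allow = 135/2.63 = 51.33 MPa.
For a solid shaft τ = 16T/(πd³), so d³ = 16T/(π τ_allow) = 16×36100/(π×51.33) = 3582 mm³.
d = (3582)^(1/3) = 15.30 mm.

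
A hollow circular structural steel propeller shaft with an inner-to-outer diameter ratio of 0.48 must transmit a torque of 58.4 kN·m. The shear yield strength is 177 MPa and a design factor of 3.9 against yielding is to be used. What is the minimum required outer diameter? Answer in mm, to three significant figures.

d_o = 191 mm

τ_allow = 177/3.9 = 45.38 MPa.
For a hollow shaft τ = 16T/[πd_o³(1−k⁴)] with k = 0.48, so 1−k⁴ = 0.9469.
d_o³ = 16T/[π τ_allow (1−k⁴)] = 16×5.8400×10^7/(π×45.38×0.9469) = 6.921×10^6 mm³.
d_o = 190.6 mm.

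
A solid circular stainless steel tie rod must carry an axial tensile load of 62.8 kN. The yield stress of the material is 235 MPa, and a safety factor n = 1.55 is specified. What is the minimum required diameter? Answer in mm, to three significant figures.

d = 23.0 mm

Allowable stress σ_allow = 235/1.55 = 151.6 MPa.
Required area A = F/σ_allow = 62800/151.6 = 414.2 mm².
A = πd²/4 → d = √(4A/π) = 22.97 mm.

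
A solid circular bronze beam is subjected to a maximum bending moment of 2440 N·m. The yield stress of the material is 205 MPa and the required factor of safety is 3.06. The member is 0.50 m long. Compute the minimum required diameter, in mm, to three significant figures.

σ_allow = 205/3.06 = 66.99 MPa.
For a solid circular section σ = 32M/(πd³), so d³ = 32M/(π σ_allow) = 32×2440000/(π×66.99) = 371000 mm³.
d = 71.85 mm.

d = 71.9 mm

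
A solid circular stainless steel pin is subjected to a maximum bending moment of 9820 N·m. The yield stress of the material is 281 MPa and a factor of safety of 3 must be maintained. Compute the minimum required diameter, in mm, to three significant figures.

d = 102 mm

σ_allow = 281/3 = 93.67 MPa.
For a solid circular section σ = 32M/(πd³), so d³ = 32M/(π σ_allow) = 32×9820000/(π×93.67) = 1.068×10^6 mm³.
d = 102.2 mm.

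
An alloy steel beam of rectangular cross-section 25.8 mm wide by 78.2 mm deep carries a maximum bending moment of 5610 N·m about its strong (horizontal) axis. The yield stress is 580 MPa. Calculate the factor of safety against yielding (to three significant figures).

Section modulus S = bh²/6 = 25.8×78.2²/6 = 26300 mm³.
σ = M/S = 5610000/26300 = 213.3 MPa.
n = 580/213.3 = 2.719.

n = 2.72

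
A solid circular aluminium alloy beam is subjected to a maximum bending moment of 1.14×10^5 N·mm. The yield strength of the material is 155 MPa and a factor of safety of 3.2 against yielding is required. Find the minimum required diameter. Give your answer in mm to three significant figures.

σ_allow = 155/3.2 = 48.44 MPa.
For a solid circular section σ = 32M/(πd³), so d³ = 32M/(π σ_allow) = 32×114000/(π×48.44) = 23970 mm³.
d = 28.83 mm.

d = 28.8 mm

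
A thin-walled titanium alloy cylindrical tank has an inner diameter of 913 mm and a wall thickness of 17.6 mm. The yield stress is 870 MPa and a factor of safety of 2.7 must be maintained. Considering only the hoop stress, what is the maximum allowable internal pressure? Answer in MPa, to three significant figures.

σ_allow = 870/2.7 = 322.2 MPa.
σ_h = pD/(2t) → p_allow = 2σ_allow t/D = 2×322.2×17.6/913 = 12.42 MPa.

p_allow = 12.4 MPa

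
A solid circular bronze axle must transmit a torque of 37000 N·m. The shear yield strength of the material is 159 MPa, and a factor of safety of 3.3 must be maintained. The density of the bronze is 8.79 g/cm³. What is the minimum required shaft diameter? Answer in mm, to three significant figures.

d = 158 mm

Allowable shear stress τ_allow = 159/3.3 = 48.18 MPa.
For a solid shaft τ = 16T/(πd³), so d³ = 16T/(π τ_allow) = 16×3.7000×10^7/(π×48.18) = 3.911×10^6 mm³.
d = (3.911×10^6)^(1/3) = 157.6 mm.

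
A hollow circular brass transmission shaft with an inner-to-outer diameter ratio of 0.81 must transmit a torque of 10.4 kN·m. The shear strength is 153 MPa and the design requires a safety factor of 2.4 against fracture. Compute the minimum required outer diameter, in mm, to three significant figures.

d_o = 113 mm

τ_allow = 153/2.4 = 63.75 MPa.
For a hollow shaft τ = 16T/[πd_o³(1−k⁴)] with k = 0.81, so 1−k⁴ = 0.5695.
d_o³ = 16T/[π τ_allow (1−k⁴)] = 16×1.0400×10^7/(π×63.75×0.5695) = 1.459×10^6 mm³.
d_o = 113.4 mm.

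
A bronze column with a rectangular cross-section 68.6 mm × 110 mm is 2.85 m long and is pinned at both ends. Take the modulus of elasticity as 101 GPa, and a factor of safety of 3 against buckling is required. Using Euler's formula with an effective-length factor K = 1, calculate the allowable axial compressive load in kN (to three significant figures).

Buckling occurs about the weak axis: I_min = h·b³/12 = 110×68.6³/12 = 2.959×10^6 mm⁴ (b = 68.6 mm is the smaller dimension).
Effective length L_e = KL = 1×2.85 m = 2850 mm.
Euler critical load P_cr = π²EI/L_e² = π²×101000×2.959×10^6/2850² = 363200 N.
P_allow = P_cr/n = 363200/3 = 121100 N.

P_allow = 121 kN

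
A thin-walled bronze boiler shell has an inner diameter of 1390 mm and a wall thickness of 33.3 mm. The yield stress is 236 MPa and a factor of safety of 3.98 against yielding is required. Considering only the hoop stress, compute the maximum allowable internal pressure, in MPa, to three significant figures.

σ_allow = 236/3.98 = 59.30 MPa.
σ_h = pD/(2t) → p_allow = 2σ_allow t/D = 2×59.30×33.3/1390 = 2.841 MPa.

p_allow = 2.84 MPa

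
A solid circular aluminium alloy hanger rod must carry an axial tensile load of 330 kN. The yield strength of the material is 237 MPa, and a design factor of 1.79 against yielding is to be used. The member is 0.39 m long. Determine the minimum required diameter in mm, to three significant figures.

d = 56.3 mm

Allowable stress σ_allow = 237/1.79 = 132.4 MPa.
Required area A = F/σ_allow = 330000/132.4 = 2492 mm².
A = πd²/4 → d = √(4A/π) = 56.33 mm.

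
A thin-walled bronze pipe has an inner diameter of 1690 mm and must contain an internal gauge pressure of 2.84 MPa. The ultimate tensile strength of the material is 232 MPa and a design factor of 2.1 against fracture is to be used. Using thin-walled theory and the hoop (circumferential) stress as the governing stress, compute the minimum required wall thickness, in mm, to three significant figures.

t = 21.7 mm

σ_allow = 232/2.1 = 110.5 MPa.
Hoop stress σ_h = pD/(2t), so t = pD/(2σ_allow) = 2.84×1690/(2×110.5) = 21.72 mm.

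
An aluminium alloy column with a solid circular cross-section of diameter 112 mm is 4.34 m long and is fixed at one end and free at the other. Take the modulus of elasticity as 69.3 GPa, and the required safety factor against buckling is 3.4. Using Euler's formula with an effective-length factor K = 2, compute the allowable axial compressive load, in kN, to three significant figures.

P_allow = 20.6 kN

I = πd⁴/64 = π×112⁴/64 = 7.724×10^6 mm⁴.
Effective length L_e = KL = 2×4.34 m = 8680 mm.
Euler critical load P_cr = π²EI/L_e² = π²×69300×7.724×10^6/8680² = 70120 N.
P_allow = P_cr/n = 70120/3.4 = 20620 N.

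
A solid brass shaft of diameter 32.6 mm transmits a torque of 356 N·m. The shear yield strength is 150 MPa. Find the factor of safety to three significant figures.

τ = 16T/(πd³) = 16×356000/(π×32.6³) = 52.33 MPa.
n = τ_limit/τ = 150/52.33 = 2.866.

n = 2.87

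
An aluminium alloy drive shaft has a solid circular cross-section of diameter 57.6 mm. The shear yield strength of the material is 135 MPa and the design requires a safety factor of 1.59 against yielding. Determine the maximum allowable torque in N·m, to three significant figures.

τ_allow = 135/1.59 = 84.91 MPa.
For a solid shaft T_allow = τ_allow·πd³/16; πd³/16 = π×57.6³/16 = 37520 mm³.
T_allow = 84.91×37520 = 3.186×10^6 N·mm = 3186 N·m.

T_allow = 3190 N·m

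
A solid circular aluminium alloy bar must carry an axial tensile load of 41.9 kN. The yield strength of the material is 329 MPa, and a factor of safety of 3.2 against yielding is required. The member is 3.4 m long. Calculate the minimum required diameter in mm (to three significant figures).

Allowable stress σ_allow = 329/3.2 = 102.8 MPa.
Required area A = F/σ_allow = 41900/102.8 = 407.5 mm².
A = πd²/4 → d = √(4A/π) = 22.78 mm.

d = 22.8 mm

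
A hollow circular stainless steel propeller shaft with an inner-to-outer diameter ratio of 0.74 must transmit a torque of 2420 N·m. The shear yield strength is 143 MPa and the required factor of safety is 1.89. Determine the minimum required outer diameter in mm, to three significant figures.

d_o = 61.5 mm

τ_allow = 143/1.89 = 75.66 MPa.
For a hollow shaft τ = 16T/[πd_o³(1−k⁴)] with k = 0.74, so 1−k⁴ = 0.7001.
d_o³ = 16T/[π τ_allow (1−k⁴)] = 16×2420000/(π×75.66×0.7001) = 232700 mm³.
d_o = 61.50 mm.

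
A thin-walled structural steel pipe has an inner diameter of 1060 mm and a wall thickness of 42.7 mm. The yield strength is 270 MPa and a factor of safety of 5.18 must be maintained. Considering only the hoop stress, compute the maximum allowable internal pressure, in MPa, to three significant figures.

p_allow = 4.20 MPa

σ_allow = 270/5.18 = 52.12 MPa.
σ_h = pD/(2t) → p_allow = 2σ_allow t/D = 2×52.12×42.7/1060 = 4.199 MPa.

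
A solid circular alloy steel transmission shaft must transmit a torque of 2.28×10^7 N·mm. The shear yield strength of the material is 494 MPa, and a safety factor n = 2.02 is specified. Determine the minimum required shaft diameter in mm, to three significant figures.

d = 78.0 mm

Allowable shear stress τ_allow = 494/2.02 = 244.6 MPa.
For a solid shaft τ = 16T/(πd³), so d³ = 16T/(π τ_allow) = 16×2.2800×10^7/(π×244.6) = 474800 mm³.
d = (474800)^(1/3) = 78.01 mm.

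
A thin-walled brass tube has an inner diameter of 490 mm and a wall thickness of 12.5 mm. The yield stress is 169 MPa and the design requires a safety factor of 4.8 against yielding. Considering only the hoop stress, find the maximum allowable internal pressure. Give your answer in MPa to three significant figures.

p_allow = 1.80 MPa

σ_allow = 169/4.8 = 35.21 MPa.
σ_h = pD/(2t) → p_allow = 2σ_allow t/D = 2×35.21×12.5/490 = 1.796 MPa.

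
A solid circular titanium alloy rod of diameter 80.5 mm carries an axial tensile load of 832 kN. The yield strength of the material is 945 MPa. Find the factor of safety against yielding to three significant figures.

n = 5.78

A = πd²/4 = 5090 mm².
σ = F/A = 832000/5090 = 163.5 MPa.
n = 945/163.5 = 5.781.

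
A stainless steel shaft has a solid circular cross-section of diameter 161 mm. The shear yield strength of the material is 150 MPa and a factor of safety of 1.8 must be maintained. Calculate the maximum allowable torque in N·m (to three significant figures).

T_allow = 68300 N·m

τ_allow = 150/1.8 = 83.33 MPa.
For a solid shaft T_allow = τ_allow·πd³/16; πd³/16 = π×161³/16 = 819400 mm³.
T_allow = 83.33×819400 = 6.829×10^7 N·mm = 68290 N·m.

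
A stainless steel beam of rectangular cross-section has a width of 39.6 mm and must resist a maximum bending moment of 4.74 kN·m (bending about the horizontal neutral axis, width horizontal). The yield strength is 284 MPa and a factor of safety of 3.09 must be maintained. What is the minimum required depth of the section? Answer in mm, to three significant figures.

σ_allow = 284/3.09 = 91.91 MPa.
For a rectangular section σ = 6M/(bh²), so h² = 6M/(b σ_allow) = 6×4740000/(39.6×91.91) = 7814 mm².
h = 88.40 mm.

h = 88.4 mm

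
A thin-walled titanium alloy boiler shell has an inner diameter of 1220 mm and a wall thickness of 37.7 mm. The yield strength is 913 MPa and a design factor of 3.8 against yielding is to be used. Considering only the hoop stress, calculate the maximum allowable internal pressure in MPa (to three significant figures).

p_allow = 14.8 MPa

σ_allow = 913/3.8 = 240.3 MPa.
σ_h = pD/(2t) → p_allow = 2σ_allow t/D = 2×240.3×37.7/1220 = 14.85 MPa.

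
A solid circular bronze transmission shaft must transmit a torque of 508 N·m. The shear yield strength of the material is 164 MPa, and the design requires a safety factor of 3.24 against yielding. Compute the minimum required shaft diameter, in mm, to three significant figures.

Allowable shear stress τ_allow = 164/3.24 = 50.62 MPa.
For a solid shaft τ = 16T/(πd³), so d³ = 16T/(π τ_allow) = 16×508000/(π×50.62) = 51110 mm³.
d = (51110)^(1/3) = 37.11 mm.

d = 37.1 mm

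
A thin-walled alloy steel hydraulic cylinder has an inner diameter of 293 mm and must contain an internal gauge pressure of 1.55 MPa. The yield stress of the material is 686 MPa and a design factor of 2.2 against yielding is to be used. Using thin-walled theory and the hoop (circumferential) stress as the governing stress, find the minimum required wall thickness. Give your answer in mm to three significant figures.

t = 0.728 mm

σ_allow = 686/2.2 = 311.8 MPa.
Hoop stress σ_h = pD/(2t), so t = pD/(2σ_allow) = 1.55×293/(2×311.8) = 0.7282 mm.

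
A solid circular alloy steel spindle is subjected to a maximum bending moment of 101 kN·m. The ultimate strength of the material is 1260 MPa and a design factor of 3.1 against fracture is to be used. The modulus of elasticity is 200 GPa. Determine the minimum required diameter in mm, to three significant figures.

σ_allow = 1260/3.1 = 406.5 MPa.
For a solid circular section σ = 32M/(πd³), so d³ = 32M/(π σ_allow) = 32×1.0100×10^8/(π×406.5) = 2.531×10^6 mm³.
d = 136.3 mm.

d = 136 mm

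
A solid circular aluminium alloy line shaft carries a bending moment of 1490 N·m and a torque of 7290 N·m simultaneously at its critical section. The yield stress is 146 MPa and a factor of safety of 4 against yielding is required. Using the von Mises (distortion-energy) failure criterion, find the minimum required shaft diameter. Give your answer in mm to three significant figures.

d = 122 mm

σ_allow = σ_y/n = 146/4 = 36.50 MPa.
For a solid shaft σ_b = 32M/(πd³) and τ = 16T/(πd³), so the von Mises stress is σ' = (16/πd³)·√(4M²+3T²).
√(4M²+3T²) = √(4×(1.490×10^6)² + 3×(7.290×10^6)²) = 1.297×10^7 N·mm.
d³ = 16×1.297×10^7/(π×36.50) = 1.810×10^6 mm³.
d = 121.9 mm.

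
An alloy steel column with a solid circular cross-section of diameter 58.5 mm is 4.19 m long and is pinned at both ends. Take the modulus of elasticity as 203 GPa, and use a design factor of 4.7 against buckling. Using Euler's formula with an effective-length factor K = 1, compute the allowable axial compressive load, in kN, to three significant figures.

P_allow = 14.0 kN

I = πd⁴/64 = π×58.5⁴/64 = 574900 mm⁴.
Effective length L_e = KL = 1×4.19 m = 4190 mm.
Euler critical load P_cr = π²EI/L_e² = π²×203000×574900/4190² = 65610 N.
P_allow = P_cr/n = 65610/4.7 = 13960 N.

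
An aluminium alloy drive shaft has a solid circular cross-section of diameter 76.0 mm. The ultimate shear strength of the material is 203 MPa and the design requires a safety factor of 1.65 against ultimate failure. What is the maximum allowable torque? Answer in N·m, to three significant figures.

τ_allow = 203/1.65 = 123.0 MPa.
For a solid shaft T_allow = τ_allow·πd³/16; πd³/16 = π×76.0³/16 = 86190 mm³.
T_allow = 123.0×86190 = 1.060×10^7 N·mm = 10600 N·m.

T_allow = 10600 N·m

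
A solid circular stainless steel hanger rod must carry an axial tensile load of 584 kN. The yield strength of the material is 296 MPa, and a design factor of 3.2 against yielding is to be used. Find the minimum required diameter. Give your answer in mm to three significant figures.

d = 89.7 mm

Allowable stress σ_allow = 296/3.2 = 92.50 MPa.
Required area A = F/σ_allow = 584000/92.50 = 6314 mm².
A = πd²/4 → d = √(4A/π) = 89.66 mm.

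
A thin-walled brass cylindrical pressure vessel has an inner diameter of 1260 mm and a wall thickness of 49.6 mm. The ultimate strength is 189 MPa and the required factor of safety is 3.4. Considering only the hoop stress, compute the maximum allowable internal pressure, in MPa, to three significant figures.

p_allow = 4.38 MPa

σ_allow = 189/3.4 = 55.59 MPa.
σ_h = pD/(2t) → p_allow = 2σ_allow t/D = 2×55.59×49.6/1260 = 4.376 MPa.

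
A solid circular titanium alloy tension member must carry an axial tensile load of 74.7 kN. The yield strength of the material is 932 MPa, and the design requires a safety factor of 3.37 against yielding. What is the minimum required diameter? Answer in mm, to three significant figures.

d = 18.5 mm

Allowable stress σ_allow = 932/3.37 = 276.6 MPa.
Required area A = F/σ_allow = 74700/276.6 = 270.1 mm².
A = πd²/4 → d = √(4A/π) = 18.54 mm.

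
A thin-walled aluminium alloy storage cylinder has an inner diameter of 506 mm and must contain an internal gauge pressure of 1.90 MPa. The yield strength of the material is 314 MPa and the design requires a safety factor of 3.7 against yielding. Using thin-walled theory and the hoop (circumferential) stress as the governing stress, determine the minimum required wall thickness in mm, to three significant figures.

t = 5.66 mm

σ_allow = 314/3.7 = 84.86 MPa.
Hoop stress σ_h = pD/(2t), so t = pD/(2σ_allow) = 1.90×506/(2×84.86) = 5.664 mm.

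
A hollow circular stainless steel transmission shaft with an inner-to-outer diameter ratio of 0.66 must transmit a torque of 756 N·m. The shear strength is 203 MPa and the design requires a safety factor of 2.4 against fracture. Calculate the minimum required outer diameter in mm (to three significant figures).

d_o = 38.3 mm

τ_allow = 203/2.4 = 84.58 MPa.
For a hollow shaft τ = 16T/[πd_o³(1−k⁴)] with k = 0.66, so 1−k⁴ = 0.8103.
d_o³ = 16T/[π τ_allow (1−k⁴)] = 16×756000/(π×84.58×0.8103) = 56180 mm³.
d_o = 38.30 mm.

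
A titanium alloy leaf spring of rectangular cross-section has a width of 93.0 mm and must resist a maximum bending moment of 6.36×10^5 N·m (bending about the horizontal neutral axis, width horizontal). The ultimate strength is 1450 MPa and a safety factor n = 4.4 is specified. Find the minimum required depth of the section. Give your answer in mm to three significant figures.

h = 353 mm

σ_allow = 1450/4.4 = 329.5 MPa.
For a rectangular section σ = 6M/(bh²), so h² = 6M/(b σ_allow) = 6×6.3600×10^8/(93.0×329.5) = 124500 mm².
h = 352.9 mm.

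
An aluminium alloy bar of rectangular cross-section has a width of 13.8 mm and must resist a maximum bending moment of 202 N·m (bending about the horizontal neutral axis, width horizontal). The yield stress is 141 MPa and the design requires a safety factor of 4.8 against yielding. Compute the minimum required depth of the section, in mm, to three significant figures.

σ_allow = 141/4.8 = 29.38 MPa.
For a rectangular section σ = 6M/(bh²), so h² = 6M/(b σ_allow) = 6×202000/(13.8×29.38) = 2990 mm².
h = 54.68 mm.

h = 54.7 mm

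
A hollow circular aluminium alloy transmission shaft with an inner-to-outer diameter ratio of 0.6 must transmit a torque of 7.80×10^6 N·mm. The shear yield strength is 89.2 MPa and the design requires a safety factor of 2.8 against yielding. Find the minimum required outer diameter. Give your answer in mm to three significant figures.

d_o = 113 mm

τ_allow = 89.2/2.8 = 31.86 MPa.
For a hollow shaft τ = 16T/[πd_o³(1−k⁴)] with k = 0.6, so 1−k⁴ = 0.8704.
d_o³ = 16T/[π τ_allow (1−k⁴)] = 16×7800000/(π×31.86×0.8704) = 1.433×10^6 mm³.
d_o = 112.7 mm.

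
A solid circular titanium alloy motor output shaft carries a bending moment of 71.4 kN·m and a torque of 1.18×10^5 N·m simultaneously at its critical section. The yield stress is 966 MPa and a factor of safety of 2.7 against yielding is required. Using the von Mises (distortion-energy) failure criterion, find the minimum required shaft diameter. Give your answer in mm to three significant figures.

d = 153 mm

σ_allow = σ_y/n = 966/2.7 = 357.8 MPa.
For a solid shaft σ_b = 32M/(πd³) and τ = 16T/(πd³), so the von Mises stress is σ' = (16/πd³)·√(4M²+3T²).
√(4M²+3T²) = √(4×(7.140×10^7)² + 3×(1.180×10^8)²) = 2.493×10^8 N·mm.
d³ = 16×2.493×10^8/(π×357.8) = 3.549×10^6 mm³.
d = 152.5 mm.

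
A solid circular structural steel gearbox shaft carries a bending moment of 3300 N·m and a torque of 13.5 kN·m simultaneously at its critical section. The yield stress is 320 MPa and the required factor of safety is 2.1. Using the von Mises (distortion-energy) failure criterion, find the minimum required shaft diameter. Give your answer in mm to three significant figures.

σ_allow = σ_y/n = 320/2.1 = 152.4 MPa.
For a solid shaft σ_b = 32M/(πd³) and τ = 16T/(πd³), so the von Mises stress is σ' = (16/πd³)·√(4M²+3T²).
√(4M²+3T²) = √(4×(3.300×10^6)² + 3×(1.350×10^7)²) = 2.430×10^7 N·mm.
d³ = 16×2.430×10^7/(π×152.4) = 812000 mm³.
d = 93.30 mm.

d = 93.3 mm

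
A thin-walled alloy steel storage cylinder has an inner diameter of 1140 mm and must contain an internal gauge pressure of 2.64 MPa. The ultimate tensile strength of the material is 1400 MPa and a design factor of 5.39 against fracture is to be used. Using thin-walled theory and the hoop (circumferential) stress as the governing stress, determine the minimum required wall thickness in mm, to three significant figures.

t = 5.79 mm

σ_allow = 1400/5.39 = 259.7 MPa.
Hoop stress σ_h = pD/(2t), so t = pD/(2σ_allow) = 2.64×1140/(2×259.7) = 5.793 mm.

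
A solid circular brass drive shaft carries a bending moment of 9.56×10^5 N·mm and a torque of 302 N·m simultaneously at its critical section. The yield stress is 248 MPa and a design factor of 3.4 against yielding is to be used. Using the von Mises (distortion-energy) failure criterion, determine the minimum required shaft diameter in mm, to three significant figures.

σ_allow = σ_y/n = 248/3.4 = 72.94 MPa.
For a solid shaft σ_b = 32M/(πd³) and τ = 16T/(πd³), so the von Mises stress is σ' = (16/πd³)·√(4M²+3T²).
√(4M²+3T²) = √(4×(956000)² + 3×(302000)²) = 1.982×10^6 N·mm.
d³ = 16×1.982×10^6/(π×72.94) = 138400 mm³.
d = 51.73 mm.

d = 51.7 mm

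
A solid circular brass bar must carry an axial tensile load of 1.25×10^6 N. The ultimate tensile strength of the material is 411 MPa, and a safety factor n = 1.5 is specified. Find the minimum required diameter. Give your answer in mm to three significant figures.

Allowable stress σ_allow = 411/1.5 = 274.0 MPa.
Required area A = F/σ_allow = 1250000/274.0 = 4562 mm².
A = πd²/4 → d = √(4A/π) = 76.21 mm.

d = 76.2 mm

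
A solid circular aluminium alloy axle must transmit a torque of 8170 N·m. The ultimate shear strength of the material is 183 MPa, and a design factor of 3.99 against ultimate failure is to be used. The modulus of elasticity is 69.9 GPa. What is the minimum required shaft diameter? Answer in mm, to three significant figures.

Allowable shear stress τ_allow = 183/3.99 = 45.86 MPa.
For a solid shaft τ = 16T/(πd³), so d³ = 16T/(π τ_allow) = 16×8170000/(π×45.86) = 907200 mm³.
d = (907200)^(1/3) = 96.81 mm.

d = 96.8 mm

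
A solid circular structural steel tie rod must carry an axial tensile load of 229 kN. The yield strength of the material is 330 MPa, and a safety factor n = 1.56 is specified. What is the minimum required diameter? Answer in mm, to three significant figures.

Allowable stress σ_allow = 330/1.56 = 211.5 MPa.
Required area A = F/σ_allow = 229000/211.5 = 1083 mm².
A = πd²/4 → d = √(4A/π) = 37.13 mm.

d = 37.1 mm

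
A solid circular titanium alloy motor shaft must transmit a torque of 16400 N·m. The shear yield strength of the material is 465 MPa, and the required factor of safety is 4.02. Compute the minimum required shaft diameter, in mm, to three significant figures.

d = 89.7 mm

Allowable shear stress τ_allow = 465/4.02 = 115.7 MPa.
For a solid shaft τ = 16T/(πd³), so d³ = 16T/(π τ_allow) = 16×1.6400×10^7/(π×115.7) = 722100 mm³.
d = (722100)^(1/3) = 89.71 mm.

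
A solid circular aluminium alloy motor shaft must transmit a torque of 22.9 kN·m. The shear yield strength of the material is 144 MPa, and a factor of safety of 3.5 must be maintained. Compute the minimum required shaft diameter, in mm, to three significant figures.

d = 142 mm

Allowable shear stress τ_allow = 144/3.5 = 41.14 MPa.
For a solid shaft τ = 16T/(πd³), so d³ = 16T/(π τ_allow) = 16×2.2900×10^7/(π×41.14) = 2.835×10^6 mm³.
d = (2.835×10^6)^(1/3) = 141.5 mm.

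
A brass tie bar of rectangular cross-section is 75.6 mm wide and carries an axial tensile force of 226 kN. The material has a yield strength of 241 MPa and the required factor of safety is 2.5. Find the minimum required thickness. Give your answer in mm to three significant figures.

t = 31.0 mm

σ_allow = 241/2.5 = 96.40 MPa.
Required area A = F/σ_allow = 226000/96.40 = 2344 mm².
t = A/w = 2344/75.6 = 31.01 mm.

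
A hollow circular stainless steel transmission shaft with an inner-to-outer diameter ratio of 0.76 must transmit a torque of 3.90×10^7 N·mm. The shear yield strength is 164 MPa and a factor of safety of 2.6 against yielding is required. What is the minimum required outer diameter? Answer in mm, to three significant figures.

τ_allow = 164/2.6 = 63.08 MPa.
For a hollow shaft τ = 16T/[πd_o³(1−k⁴)] with k = 0.76, so 1−k⁴ = 0.6664.
d_o³ = 16T/[π τ_allow (1−k⁴)] = 16×3.9000×10^7/(π×63.08×0.6664) = 4.725×10^6 mm³.
d_o = 167.8 mm.

d_o = 168 mm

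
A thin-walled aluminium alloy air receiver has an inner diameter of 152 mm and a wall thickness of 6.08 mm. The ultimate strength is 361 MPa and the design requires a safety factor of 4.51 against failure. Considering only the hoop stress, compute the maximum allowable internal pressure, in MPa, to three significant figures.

p_allow = 6.40 MPa

σ_allow = 361/4.51 = 80.04 MPa.
σ_h = pD/(2t) → p_allow = 2σ_allow t/D = 2×80.04×6.08/152 = 6.404 MPa.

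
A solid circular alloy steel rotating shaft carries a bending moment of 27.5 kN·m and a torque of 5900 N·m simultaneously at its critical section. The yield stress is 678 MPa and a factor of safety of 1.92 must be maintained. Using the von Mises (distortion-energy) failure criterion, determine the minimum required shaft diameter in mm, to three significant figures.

σ_allow = σ_y/n = 678/1.92 = 353.1 MPa.
For a solid shaft σ_b = 32M/(πd³) and τ = 16T/(πd³), so the von Mises stress is σ' = (16/πd³)·√(4M²+3T²).
√(4M²+3T²) = √(4×(2.750×10^7)² + 3×(5.900×10^6)²) = 5.594×10^7 N·mm.
d³ = 16×5.594×10^7/(π×353.1) = 806800 mm³.
d = 93.09 mm.

d = 93.1 mm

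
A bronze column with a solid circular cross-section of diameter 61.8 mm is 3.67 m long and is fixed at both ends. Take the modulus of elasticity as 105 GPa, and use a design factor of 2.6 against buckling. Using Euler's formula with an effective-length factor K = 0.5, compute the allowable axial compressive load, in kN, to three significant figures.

I = πd⁴/64 = π×61.8⁴/64 = 716000 mm⁴.
Effective length L_e = KL = 0.5×3.67 m = 1835 mm.
Euler critical load P_cr = π²EI/L_e² = π²×105000×716000/1835² = 220400 N.
P_allow = P_cr/n = 220400/2.6 = 84760 N.

P_allow = 84.8 kN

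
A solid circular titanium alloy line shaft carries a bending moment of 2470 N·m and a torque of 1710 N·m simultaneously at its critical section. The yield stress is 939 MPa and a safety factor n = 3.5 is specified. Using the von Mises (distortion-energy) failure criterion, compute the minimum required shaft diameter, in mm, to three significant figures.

σ_allow = σ_y/n = 939/3.5 = 268.3 MPa.
For a solid shaft σ_b = 32M/(πd³) and τ = 16T/(πd³), so the von Mises stress is σ' = (16/πd³)·√(4M²+3T²).
√(4M²+3T²) = √(4×(2.470×10^6)² + 3×(1.710×10^6)²) = 5.760×10^6 N·mm.
d³ = 16×5.760×10^6/(π×268.3) = 109300 mm³.
d = 47.82 mm.

d = 47.8 mm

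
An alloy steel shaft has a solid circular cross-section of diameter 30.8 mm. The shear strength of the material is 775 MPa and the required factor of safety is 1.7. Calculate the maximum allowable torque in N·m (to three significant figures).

T_allow = 2620 N·m

τ_allow = 775/1.7 = 455.9 MPa.
For a solid shaft T_allow = τ_allow·πd³/16; πd³/16 = π×30.8³/16 = 5737 mm³.
T_allow = 455.9×5737 = 2.615×10^6 N·mm = 2615 N·m.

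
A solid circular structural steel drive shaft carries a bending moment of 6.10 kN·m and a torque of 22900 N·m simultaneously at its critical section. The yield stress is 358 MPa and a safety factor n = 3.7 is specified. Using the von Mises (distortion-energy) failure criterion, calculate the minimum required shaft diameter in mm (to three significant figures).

d = 130 mm

σ_allow = σ_y/n = 358/3.7 = 96.76 MPa.
For a solid shaft σ_b = 32M/(πd³) and τ = 16T/(πd³), so the von Mises stress is σ' = (16/πd³)·√(4M²+3T²).
√(4M²+3T²) = √(4×(6.100×10^6)² + 3×(2.290×10^7)²) = 4.150×10^7 N·mm.
d³ = 16×4.150×10^7/(π×96.76) = 2.184×10^6 mm³.
d = 129.7 mm.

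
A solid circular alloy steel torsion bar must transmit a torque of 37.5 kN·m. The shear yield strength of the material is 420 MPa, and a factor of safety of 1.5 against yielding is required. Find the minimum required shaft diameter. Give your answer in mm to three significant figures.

Allowable shear stress τ_allow = 420/1.5 = 280.0 MPa.
For a solid shaft τ = 16T/(πd³), so d³ = 16T/(π τ_allow) = 16×3.7500×10^7/(π×280.0) = 682100 mm³.
d = (682100)^(1/3) = 88.03 mm.

d = 88.0 mm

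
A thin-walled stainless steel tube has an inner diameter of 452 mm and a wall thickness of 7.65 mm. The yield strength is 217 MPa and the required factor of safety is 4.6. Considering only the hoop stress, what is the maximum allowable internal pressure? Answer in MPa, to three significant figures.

σ_allow = 217/4.6 = 47.17 MPa.
σ_h = pD/(2t) → p_allow = 2σ_allow t/D = 2×47.17×7.65/452 = 1.597 MPa.

p_allow = 1.60 MPa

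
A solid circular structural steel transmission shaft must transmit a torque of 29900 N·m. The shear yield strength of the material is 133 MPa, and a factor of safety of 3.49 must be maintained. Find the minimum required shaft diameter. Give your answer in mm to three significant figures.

Allowable shear stress τ_allow = 133/3.49 = 38.11 MPa.
For a solid shaft τ = 16T/(πd³), so d³ = 16T/(π τ_allow) = 16×2.9900×10^7/(π×38.11) = 3.996×10^6 mm³.
d = (3.996×10^6)^(1/3) = 158.7 mm.

d = 159 mm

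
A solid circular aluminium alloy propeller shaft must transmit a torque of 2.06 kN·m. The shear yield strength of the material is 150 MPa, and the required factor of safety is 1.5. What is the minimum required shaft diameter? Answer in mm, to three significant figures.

Allowable shear stress τ_allow = 150/1.5 = 100.0 MPa.
For a solid shaft τ = 16T/(πd³), so d³ = 16T/(π τ_allow) = 16×2060000/(π×100.0) = 104900 mm³.
d = (104900)^(1/3) = 47.16 mm.

d = 47.2 mm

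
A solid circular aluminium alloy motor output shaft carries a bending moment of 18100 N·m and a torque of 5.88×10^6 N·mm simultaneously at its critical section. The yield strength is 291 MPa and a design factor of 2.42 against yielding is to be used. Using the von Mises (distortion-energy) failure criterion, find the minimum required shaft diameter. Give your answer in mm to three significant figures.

d = 117 mm

σ_allow = σ_y/n = 291/2.42 = 120.2 MPa.
For a solid shaft σ_b = 32M/(πd³) and τ = 16T/(πd³), so the von Mises stress is σ' = (16/πd³)·√(4M²+3T²).
√(4M²+3T²) = √(4×(1.810×10^7)² + 3×(5.880×10^6)²) = 3.761×10^7 N·mm.
d³ = 16×3.761×10^7/(π×120.2) = 1.593×10^6 mm³.
d = 116.8 mm.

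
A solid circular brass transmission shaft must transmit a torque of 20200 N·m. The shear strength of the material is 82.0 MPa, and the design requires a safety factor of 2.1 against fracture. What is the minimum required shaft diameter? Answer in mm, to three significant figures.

d = 138 mm

Allowable shear stress τ_allow = 82.0/2.1 = 39.05 MPa.
For a solid shaft τ = 16T/(πd³), so d³ = 16T/(π τ_allow) = 16×2.0200×10^7/(π×39.05) = 2.635×10^6 mm³.
d = (2.635×10^6)^(1/3) = 138.1 mm.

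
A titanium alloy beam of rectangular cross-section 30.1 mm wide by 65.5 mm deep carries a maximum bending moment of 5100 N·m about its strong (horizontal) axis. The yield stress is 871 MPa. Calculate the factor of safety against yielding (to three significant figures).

n = 3.68

Section modulus S = bh²/6 = 30.1×65.5²/6 = 21520 mm³.
σ = M/S = 5100000/21520 = 237.0 MPa.
n = 871/237.0 = 3.676.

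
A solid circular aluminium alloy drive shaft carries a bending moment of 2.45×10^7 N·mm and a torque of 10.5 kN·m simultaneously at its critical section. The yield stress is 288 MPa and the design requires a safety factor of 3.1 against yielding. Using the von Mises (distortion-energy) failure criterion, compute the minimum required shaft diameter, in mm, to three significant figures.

d = 142 mm

σ_allow = σ_y/n = 288/3.1 = 92.90 MPa.
For a solid shaft σ_b = 32M/(πd³) and τ = 16T/(πd³), so the von Mises stress is σ' = (16/πd³)·√(4M²+3T²).
√(4M²+3T²) = √(4×(2.450×10^7)² + 3×(1.050×10^7)²) = 5.227×10^7 N·mm.
d³ = 16×5.227×10^7/(π×92.90) = 2.865×10^6 mm³.
d = 142.0 mm.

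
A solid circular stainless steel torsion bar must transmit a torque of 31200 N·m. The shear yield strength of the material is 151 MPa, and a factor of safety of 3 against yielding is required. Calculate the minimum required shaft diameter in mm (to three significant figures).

d = 147 mm

Allowable shear stress τ_allow = 151/3 = 50.33 MPa.
For a solid shaft τ = 16T/(πd³), so d³ = 16T/(π τ_allow) = 16×3.1200×10^7/(π×50.33) = 3.157×10^6 mm³.
d = (3.157×10^6)^(1/3) = 146.7 mm.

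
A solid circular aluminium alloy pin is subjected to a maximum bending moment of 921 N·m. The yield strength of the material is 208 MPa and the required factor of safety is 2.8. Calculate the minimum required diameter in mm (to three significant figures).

σ_allow = 208/2.8 = 74.29 MPa.
For a solid circular section σ = 32M/(πd³), so d³ = 32M/(π σ_allow) = 32×921000/(π×74.29) = 126300 mm³.
d = 50.17 mm.

d = 50.2 mm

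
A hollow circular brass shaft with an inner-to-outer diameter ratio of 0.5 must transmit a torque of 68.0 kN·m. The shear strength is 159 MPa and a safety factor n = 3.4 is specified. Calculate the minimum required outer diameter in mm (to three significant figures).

d_o = 199 mm

τ_allow = 159/3.4 = 46.76 MPa.
For a hollow shaft τ = 16T/[πd_o³(1−k⁴)] with k = 0.5, so 1−k⁴ = 0.9375.
d_o³ = 16T/[π τ_allow (1−k⁴)] = 16×6.8000×10^7/(π×46.76×0.9375) = 7.899×10^6 mm³.
d_o = 199.2 mm.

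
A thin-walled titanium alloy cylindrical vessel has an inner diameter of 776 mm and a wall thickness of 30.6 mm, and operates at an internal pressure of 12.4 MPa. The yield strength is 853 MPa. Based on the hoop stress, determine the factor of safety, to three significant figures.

n = 5.43

σ_h = pD/(2t) = 12.4×776/(2×30.6) = 157.2 MPa.
n = 853/157.2 = 5.425.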